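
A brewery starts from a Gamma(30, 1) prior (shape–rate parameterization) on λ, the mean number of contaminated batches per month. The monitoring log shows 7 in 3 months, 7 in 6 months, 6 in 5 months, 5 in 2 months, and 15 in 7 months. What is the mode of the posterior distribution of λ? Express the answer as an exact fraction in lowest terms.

23/8

Total count: 7 + 7 + 6 + 5 + 15 = 40.
Total exposure: 3 + 6 + 5 + 2 + 7 = 23 months.
Gamma(α, β) with Poisson data over total exposure Σt gives posterior Gamma(α+Σx, β+Σt) = Gamma(70, 24).
Posterior mode = (α'−1)/β' = 69/24 = 23/8.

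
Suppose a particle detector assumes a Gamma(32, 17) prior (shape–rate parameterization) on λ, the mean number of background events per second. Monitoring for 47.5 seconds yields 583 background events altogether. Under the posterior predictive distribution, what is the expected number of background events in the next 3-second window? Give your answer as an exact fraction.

Total count 583 over total exposure 47.5 seconds.
Conjugate update: add total count to the shape and total exposure to the rate, giving Gamma(615, 129/2).
Predictive mean over a 3-second window = T·E[λ|data] = 3·615/(129/2) = 1230/43.

1230/43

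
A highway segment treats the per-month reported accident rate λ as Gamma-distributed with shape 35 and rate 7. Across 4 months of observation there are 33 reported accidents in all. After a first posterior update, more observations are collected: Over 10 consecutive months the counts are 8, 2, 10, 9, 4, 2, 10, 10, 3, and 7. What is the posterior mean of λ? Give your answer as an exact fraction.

Total count 33 over total exposure 4 months.
After the first batch: Gamma(35 + 33, 7 + 4) = Gamma(68, 11).
Total count: 8 + 2 + 10 + 9 + 4 + 2 + 10 + 10 + 3 + 7 = 65.
Total exposure: 10 months.
After the second batch: Gamma(68 + 65, 11 + 10) = Gamma(133, 21).
Posterior mean = α'/β' = 133/21 = 19/3.

19/3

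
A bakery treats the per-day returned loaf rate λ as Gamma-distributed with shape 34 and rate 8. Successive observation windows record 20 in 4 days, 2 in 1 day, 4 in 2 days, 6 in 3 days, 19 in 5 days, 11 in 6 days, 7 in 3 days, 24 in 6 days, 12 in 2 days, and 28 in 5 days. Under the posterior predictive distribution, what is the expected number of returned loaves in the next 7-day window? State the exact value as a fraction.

Total count: 20 + 2 + 4 + 6 + 19 + 11 + 7 + 24 + 12 + 28 = 133.
Total exposure: 4 + 1 + 2 + 3 + 5 + 6 + 3 + 6 + 2 + 5 = 37 days.
Gamma(α, β) with Poisson data over total exposure Σt gives posterior Gamma(α+Σx, β+Σt) = Gamma(167, 45).
Predictive mean over a 7-day window = T·E[λ|data] = 7·167/45 = 1169/45.

1169/45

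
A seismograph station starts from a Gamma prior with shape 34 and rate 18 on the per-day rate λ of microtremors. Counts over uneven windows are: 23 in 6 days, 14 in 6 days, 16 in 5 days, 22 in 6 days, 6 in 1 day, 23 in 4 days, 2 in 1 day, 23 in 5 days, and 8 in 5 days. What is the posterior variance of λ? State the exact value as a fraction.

Total count: 23 + 14 + 16 + 22 + 6 + 23 + 2 + 23 + 8 = 137.
Total exposure: 6 + 6 + 5 + 6 + 1 + 4 + 1 + 5 + 5 = 39 days.
Posterior: α' = 34 + 137 = 171, β' = 18 + 39 = 57.
Posterior variance = α'/β'² = 171/3249 = 1/19.

1/19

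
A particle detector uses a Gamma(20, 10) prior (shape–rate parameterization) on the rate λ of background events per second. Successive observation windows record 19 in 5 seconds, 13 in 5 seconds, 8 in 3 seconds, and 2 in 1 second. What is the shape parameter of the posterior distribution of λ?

62

Total count: 19 + 13 + 8 + 2 = 42.
Total exposure: 5 + 5 + 3 + 1 = 14 seconds.
Conjugate update: add total count to the shape and total exposure to the rate, giving Gamma(62, 24).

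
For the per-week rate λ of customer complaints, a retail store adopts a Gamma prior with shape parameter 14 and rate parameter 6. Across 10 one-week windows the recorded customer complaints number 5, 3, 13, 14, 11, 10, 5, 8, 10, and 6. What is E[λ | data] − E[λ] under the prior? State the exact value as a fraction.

185/48

Total count: 5 + 3 + 13 + 14 + 11 + 10 + 5 + 8 + 10 + 6 = 85.
Total exposure: 10 weeks.
By Gamma–Poisson conjugacy, the posterior is Gamma(α + Σx, β + Σt) = Gamma(14 + 85, 6 + 10) = Gamma(99, 16).
Posterior mean = 99/16 = 99/16; prior mean = 14/6 = 7/3. Difference = 99/16 − 7/3 = 185/48.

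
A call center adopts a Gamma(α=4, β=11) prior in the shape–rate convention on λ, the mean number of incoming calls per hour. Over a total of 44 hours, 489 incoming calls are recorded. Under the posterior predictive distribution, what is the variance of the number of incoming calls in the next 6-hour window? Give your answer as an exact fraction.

180438/3025

Total count 489 over total exposure 44 hours.
Posterior: α' = 4 + 489 = 493, β' = 11 + 44 = 55.
The posterior predictive for a window of length T is Negative Binomial with variance T·α'·(β'+T)/β'² = 6·493·61/3025 = 180438/3025.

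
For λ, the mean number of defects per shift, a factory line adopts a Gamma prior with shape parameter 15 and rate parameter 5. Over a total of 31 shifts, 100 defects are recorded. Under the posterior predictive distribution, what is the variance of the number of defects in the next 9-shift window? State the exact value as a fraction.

575/16

Total count 100 over total exposure 31 shifts.
Conjugate update: add total count to the shape and total exposure to the rate, giving Gamma(115, 36).
The posterior predictive for a window of length T is Negative Binomial with variance T·α'·(β'+T)/β'² = 9·115·45/1296 = 575/16.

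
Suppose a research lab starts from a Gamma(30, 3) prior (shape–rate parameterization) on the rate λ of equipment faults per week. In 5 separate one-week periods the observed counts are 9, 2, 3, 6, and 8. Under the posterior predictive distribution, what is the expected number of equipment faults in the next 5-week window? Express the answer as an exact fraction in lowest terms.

145/4

Total count: 9 + 2 + 3 + 6 + 8 = 28.
Total exposure: 5 weeks.
By Gamma–Poisson conjugacy, the posterior is Gamma(α + Σx, β + Σt) = Gamma(30 + 28, 3 + 5) = Gamma(58, 8).
Predictive mean over a 5-week window = T·E[λ|data] = 5·58/8 = 145/4.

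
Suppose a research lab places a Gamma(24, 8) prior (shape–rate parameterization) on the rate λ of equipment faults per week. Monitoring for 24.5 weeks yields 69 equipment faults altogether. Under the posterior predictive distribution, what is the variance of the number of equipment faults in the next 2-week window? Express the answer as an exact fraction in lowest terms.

25668/4225

Total count 69 over total exposure 24.5 weeks.
Posterior: α' = 24 + 69 = 93, β' = 8 + 24.5 = 65/2.
The posterior predictive for a window of length T is Negative Binomial with variance T·α'·(β'+T)/β'² = 2·93·(69/2)/(4225/4) = 25668/4225.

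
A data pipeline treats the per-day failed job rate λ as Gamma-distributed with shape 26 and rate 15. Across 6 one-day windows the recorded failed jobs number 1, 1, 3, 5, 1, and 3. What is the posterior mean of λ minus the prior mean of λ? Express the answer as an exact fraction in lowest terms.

Total count: 1 + 1 + 3 + 5 + 1 + 3 = 14.
Total exposure: 6 days.
Posterior: α' = 26 + 14 = 40, β' = 15 + 6 = 21.
Posterior mean = 40/21 = 40/21; prior mean = 26/15 = 26/15. Difference = 40/21 − 26/15 = 6/35.

6/35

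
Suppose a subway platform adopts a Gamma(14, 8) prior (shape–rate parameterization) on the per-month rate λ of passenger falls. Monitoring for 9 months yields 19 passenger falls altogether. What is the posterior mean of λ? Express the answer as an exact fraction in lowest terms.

Total count 19 over total exposure 9 months.
Posterior: α' = 14 + 19 = 33, β' = 8 + 9 = 17.
Posterior mean = α'/β' = 33/17.

33/17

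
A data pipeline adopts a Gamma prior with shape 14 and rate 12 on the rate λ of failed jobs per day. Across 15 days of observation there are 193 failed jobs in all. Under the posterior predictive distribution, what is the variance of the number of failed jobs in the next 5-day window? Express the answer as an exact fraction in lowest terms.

3680/81

Total count 193 over total exposure 15 days.
Gamma(α, β) with Poisson data over total exposure Σt gives posterior Gamma(α+Σx, β+Σt) = Gamma(207, 27).
The posterior predictive for a window of length T is Negative Binomial with variance T·α'·(β'+T)/β'² = 5·207·32/729 = 3680/81.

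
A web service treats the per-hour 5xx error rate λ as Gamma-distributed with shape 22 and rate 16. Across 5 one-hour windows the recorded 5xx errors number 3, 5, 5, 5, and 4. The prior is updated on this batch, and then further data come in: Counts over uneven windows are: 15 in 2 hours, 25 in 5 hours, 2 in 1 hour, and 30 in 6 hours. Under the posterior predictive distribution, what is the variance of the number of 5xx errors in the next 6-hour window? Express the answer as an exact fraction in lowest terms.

28536/1225

Total count: 3 + 5 + 5 + 5 + 4 = 22.
Total exposure: 5 hours.
After the first batch: Gamma(22 + 22, 16 + 5) = Gamma(44, 21).
Total count: 15 + 25 + 2 + 30 = 72.
Total exposure: 2 + 5 + 1 + 6 = 14 hours.
After the second batch: Gamma(44 + 72, 21 + 14) = Gamma(116, 35).
The posterior predictive for a window of length T is Negative Binomial with variance T·α'·(β'+T)/β'² = 6·116·41/1225 = 28536/1225.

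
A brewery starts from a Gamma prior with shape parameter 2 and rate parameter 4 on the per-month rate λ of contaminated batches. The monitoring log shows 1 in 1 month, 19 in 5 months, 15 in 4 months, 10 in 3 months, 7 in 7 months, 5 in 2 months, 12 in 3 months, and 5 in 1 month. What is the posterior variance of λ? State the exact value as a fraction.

Total count: 1 + 19 + 15 + 10 + 7 + 5 + 12 + 5 = 74.
Total exposure: 1 + 5 + 4 + 3 + 7 + 2 + 3 + 1 = 26 months.
By Gamma–Poisson conjugacy, the posterior is Gamma(α + Σx, β + Σt) = Gamma(2 + 74, 4 + 26) = Gamma(76, 30).
Posterior variance = α'/β'² = 76/900 = 19/225.

19/225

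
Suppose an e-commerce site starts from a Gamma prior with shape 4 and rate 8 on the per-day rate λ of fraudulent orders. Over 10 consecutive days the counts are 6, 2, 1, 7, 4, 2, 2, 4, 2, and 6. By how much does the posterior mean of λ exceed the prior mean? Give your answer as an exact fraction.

31/18

Total count: 6 + 2 + 1 + 7 + 4 + 2 + 2 + 4 + 2 + 6 = 36.
Total exposure: 10 days.
The Gamma prior is conjugate for the Poisson rate, so λ | data ~ Gamma(4+36, 8+10) = Gamma(40, 18).
Posterior mean = 40/18 = 20/9; prior mean = 4/8 = 1/2. Difference = 20/9 − 1/2 = 31/18.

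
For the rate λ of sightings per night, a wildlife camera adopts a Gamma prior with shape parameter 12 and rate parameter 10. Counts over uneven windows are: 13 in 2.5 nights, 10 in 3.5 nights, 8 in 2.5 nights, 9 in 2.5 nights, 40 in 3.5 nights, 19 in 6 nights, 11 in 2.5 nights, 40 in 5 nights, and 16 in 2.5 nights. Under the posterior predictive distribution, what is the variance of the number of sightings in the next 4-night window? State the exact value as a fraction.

Total count: 13 + 10 + 8 + 9 + 40 + 19 + 11 + 40 + 16 = 166.
Total exposure: 2.5 + 3.5 + 2.5 + 2.5 + 3.5 + 6 + 2.5 + 5 + 2.5 = 30.5 nights.
Posterior: α' = 12 + 166 = 178, β' = 10 + 30.5 = 81/2.
The posterior predictive for a window of length T is Negative Binomial with variance T·α'·(β'+T)/β'² = 4·178·(89/2)/(6561/4) = 126736/6561.

126736/6561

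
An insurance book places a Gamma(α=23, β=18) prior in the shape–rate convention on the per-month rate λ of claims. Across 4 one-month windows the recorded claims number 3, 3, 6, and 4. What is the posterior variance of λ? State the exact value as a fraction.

39/484

Total count: 3 + 3 + 6 + 4 = 16.
Total exposure: 4 months.
The Gamma prior is conjugate for the Poisson rate, so λ | data ~ Gamma(23+16, 18+4) = Gamma(39, 22).
Posterior variance = α'/β'² = 39/484.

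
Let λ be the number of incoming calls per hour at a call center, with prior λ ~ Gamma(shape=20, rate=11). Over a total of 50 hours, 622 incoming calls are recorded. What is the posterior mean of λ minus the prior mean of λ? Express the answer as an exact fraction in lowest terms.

Total count 622 over total exposure 50 hours.
Gamma(α, β) with Poisson data over total exposure Σt gives posterior Gamma(α+Σx, β+Σt) = Gamma(642, 61).
Posterior mean = 642/61 = 642/61; prior mean = 20/11 = 20/11. Difference = 642/61 − 20/11 = 5842/671.

5842/671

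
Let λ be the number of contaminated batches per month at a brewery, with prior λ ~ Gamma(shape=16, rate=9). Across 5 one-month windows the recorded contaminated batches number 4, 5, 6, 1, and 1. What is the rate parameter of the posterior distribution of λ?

Total count: 4 + 5 + 6 + 1 + 1 = 17.
Total exposure: 5 months.
By Gamma–Poisson conjugacy, the posterior is Gamma(α + Σx, β + Σt) = Gamma(16 + 17, 9 + 5) = Gamma(33, 14).

14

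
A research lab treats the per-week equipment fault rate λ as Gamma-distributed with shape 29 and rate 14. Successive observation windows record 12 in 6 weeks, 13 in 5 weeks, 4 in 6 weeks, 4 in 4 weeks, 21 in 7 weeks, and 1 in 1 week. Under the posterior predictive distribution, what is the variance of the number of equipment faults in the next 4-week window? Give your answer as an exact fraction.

Total count: 12 + 13 + 4 + 4 + 21 + 1 = 55.
Total exposure: 6 + 5 + 6 + 4 + 7 + 1 = 29 weeks.
Gamma(α, β) with Poisson data over total exposure Σt gives posterior Gamma(α+Σx, β+Σt) = Gamma(84, 43).
The posterior predictive for a window of length T is Negative Binomial with variance T·α'·(β'+T)/β'² = 4·84·47/1849 = 15792/1849.

15792/1849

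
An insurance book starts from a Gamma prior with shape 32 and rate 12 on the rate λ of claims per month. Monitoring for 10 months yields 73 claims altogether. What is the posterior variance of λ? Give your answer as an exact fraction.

105/484

Total count 73 over total exposure 10 months.
By Gamma–Poisson conjugacy, the posterior is Gamma(α + Σx, β + Σt) = Gamma(32 + 73, 12 + 10) = Gamma(105, 22).
Posterior variance = α'/β'² = 105/484.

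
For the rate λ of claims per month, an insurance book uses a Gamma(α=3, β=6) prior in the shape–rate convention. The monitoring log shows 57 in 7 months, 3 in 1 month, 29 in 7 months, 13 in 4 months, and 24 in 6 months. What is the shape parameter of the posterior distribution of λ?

129

Total count: 57 + 3 + 29 + 13 + 24 = 126.
Total exposure: 7 + 1 + 7 + 4 + 6 = 25 months.
The Gamma prior is conjugate for the Poisson rate, so λ | data ~ Gamma(3+126, 6+25) = Gamma(129, 31).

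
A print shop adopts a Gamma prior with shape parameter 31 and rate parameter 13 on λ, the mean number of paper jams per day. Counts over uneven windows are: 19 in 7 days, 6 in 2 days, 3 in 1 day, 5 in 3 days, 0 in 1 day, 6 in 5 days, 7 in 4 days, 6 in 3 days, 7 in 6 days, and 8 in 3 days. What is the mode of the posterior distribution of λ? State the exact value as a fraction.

97/48

Total count: 19 + 6 + 3 + 5 + 0 + 6 + 7 + 6 + 7 + 8 = 67.
Total exposure: 7 + 2 + 1 + 3 + 1 + 5 + 4 + 3 + 6 + 3 = 35 days.
Gamma(α, β) with Poisson data over total exposure Σt gives posterior Gamma(α+Σx, β+Σt) = Gamma(98, 48).
Posterior mode = (α'−1)/β' = 97/48.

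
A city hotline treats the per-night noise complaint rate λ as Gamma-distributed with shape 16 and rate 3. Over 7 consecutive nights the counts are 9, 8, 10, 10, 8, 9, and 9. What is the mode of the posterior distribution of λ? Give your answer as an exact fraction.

39/5

Total count: 9 + 8 + 10 + 10 + 8 + 9 + 9 = 63.
Total exposure: 7 nights.
By Gamma–Poisson conjugacy, the posterior is Gamma(α + Σx, β + Σt) = Gamma(16 + 63, 3 + 7) = Gamma(79, 10).
Posterior mode = (α'−1)/β' = 78/10 = 39/5.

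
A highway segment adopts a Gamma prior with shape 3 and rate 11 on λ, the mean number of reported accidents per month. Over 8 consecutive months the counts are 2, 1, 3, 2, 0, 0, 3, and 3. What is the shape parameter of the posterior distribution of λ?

17

Total count: 2 + 1 + 3 + 2 + 0 + 0 + 3 + 3 = 14.
Total exposure: 8 months.
Conjugate update: add total count to the shape and total exposure to the rate, giving Gamma(17, 19).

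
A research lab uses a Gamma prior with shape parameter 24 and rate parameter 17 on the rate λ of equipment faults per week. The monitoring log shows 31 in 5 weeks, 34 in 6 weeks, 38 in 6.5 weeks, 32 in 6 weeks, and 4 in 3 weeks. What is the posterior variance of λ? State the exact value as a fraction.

652/7569

Total count: 31 + 34 + 38 + 32 + 4 = 139.
Total exposure: 5 + 6 + 6.5 + 6 + 3 = 26.5 weeks.
Posterior: α' = 24 + 139 = 163, β' = 17 + 26.5 = 87/2.
Posterior variance = α'/β'² = 163/(7569/4) = 652/7569.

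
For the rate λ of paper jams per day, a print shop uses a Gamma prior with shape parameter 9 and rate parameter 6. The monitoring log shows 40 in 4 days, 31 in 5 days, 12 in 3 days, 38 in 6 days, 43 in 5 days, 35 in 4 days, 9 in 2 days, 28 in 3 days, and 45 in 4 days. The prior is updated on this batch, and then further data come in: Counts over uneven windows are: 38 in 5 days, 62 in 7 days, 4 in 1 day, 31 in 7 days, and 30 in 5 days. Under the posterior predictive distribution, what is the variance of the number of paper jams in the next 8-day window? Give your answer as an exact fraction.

Total count: 40 + 31 + 12 + 38 + 43 + 35 + 9 + 28 + 45 = 281.
Total exposure: 4 + 5 + 3 + 6 + 5 + 4 + 2 + 3 + 4 = 36 days.
After the first batch: Gamma(9 + 281, 6 + 36) = Gamma(290, 42).
Total count: 38 + 62 + 4 + 31 + 30 = 165.
Total exposure: 5 + 7 + 1 + 7 + 5 = 25 days.
After the second batch: Gamma(290 + 165, 42 + 25) = Gamma(455, 67).
The posterior predictive for a window of length T is Negative Binomial with variance T·α'·(β'+T)/β'² = 8·455·75/4489 = 273000/4489.

273000/4489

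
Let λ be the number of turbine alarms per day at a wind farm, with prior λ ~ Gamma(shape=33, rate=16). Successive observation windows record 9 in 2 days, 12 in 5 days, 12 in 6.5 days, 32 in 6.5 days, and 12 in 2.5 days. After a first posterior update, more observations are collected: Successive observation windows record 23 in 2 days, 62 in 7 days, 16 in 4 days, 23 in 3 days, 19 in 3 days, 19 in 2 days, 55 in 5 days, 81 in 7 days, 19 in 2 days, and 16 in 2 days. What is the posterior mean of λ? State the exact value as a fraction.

886/151

Total count: 9 + 12 + 12 + 32 + 12 = 77.
Total exposure: 2 + 5 + 6.5 + 6.5 + 2.5 = 22.5 days.
After the first batch: Gamma(33 + 77, 16 + 22.5) = Gamma(110, 77/2).
Total count: 23 + 62 + 16 + 23 + 19 + 19 + 55 + 81 + 19 + 16 = 333.
Total exposure: 2 + 7 + 4 + 3 + 3 + 2 + 5 + 7 + 2 + 2 = 37 days.
After the second batch: Gamma(110 + 333, 77/2 + 37) = Gamma(443, 151/2).
Posterior mean = α'/β' = 443/(151/2) = 886/151.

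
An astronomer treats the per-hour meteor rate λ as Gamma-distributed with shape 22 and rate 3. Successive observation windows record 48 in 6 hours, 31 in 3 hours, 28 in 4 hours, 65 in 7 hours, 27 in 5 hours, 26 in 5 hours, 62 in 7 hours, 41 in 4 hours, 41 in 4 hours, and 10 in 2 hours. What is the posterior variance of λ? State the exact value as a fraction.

Total count: 48 + 31 + 28 + 65 + 27 + 26 + 62 + 41 + 41 + 10 = 379.
Total exposure: 6 + 3 + 4 + 7 + 5 + 5 + 7 + 4 + 4 + 2 = 47 hours.
Gamma(α, β) with Poisson data over total exposure Σt gives posterior Gamma(α+Σx, β+Σt) = Gamma(401, 50).
Posterior variance = α'/β'² = 401/2500.

401/2500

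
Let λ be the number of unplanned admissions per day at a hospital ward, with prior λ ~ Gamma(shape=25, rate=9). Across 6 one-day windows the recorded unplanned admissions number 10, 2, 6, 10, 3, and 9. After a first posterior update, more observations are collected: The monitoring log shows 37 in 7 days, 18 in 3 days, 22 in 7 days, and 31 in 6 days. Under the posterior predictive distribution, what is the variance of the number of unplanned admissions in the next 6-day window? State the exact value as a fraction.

Total count: 10 + 2 + 6 + 10 + 3 + 9 = 40.
Total exposure: 6 days.
After the first batch: Gamma(25 + 40, 9 + 6) = Gamma(65, 15).
Total count: 37 + 18 + 22 + 31 = 108.
Total exposure: 7 + 3 + 7 + 6 = 23 days.
After the second batch: Gamma(65 + 108, 15 + 23) = Gamma(173, 38).
The posterior predictive for a window of length T is Negative Binomial with variance T·α'·(β'+T)/β'² = 6·173·44/1444 = 11418/361.

11418/361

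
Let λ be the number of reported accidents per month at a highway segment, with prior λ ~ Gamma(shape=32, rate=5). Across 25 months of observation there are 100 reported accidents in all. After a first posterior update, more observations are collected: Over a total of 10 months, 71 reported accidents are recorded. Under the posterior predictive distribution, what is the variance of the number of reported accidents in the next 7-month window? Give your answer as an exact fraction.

66787/1600

Total count 100 over total exposure 25 months.
After the first batch: Gamma(32 + 100, 5 + 25) = Gamma(132, 30).
Total count 71 over total exposure 10 months.
After the second batch: Gamma(132 + 71, 30 + 10) = Gamma(203, 40).
The posterior predictive for a window of length T is Negative Binomial with variance T·α'·(β'+T)/β'² = 7·203·47/1600 = 66787/1600.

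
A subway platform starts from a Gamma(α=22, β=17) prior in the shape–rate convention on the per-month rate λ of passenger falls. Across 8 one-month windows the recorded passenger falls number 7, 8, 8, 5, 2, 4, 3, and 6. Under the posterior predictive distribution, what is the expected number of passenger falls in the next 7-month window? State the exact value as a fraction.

91/5

Total count: 7 + 8 + 8 + 5 + 2 + 4 + 3 + 6 = 43.
Total exposure: 8 months.
Posterior: α' = 22 + 43 = 65, β' = 17 + 8 = 25.
Predictive mean over a 7-month window = T·E[λ|data] = 7·65/25 = 91/5.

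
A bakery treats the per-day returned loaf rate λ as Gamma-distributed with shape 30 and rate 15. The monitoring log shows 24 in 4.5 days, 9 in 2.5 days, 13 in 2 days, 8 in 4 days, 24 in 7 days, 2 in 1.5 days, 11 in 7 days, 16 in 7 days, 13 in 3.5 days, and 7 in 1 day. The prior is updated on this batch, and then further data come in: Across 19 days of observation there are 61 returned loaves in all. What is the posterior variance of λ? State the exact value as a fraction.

109/2738

Total count: 24 + 9 + 13 + 8 + 24 + 2 + 11 + 16 + 13 + 7 = 127.
Total exposure: 4.5 + 2.5 + 2 + 4 + 7 + 1.5 + 7 + 7 + 3.5 + 1 = 40 days.
After the first batch: Gamma(30 + 127, 15 + 40) = Gamma(157, 55).
Total count 61 over total exposure 19 days.
After the second batch: Gamma(157 + 61, 55 + 19) = Gamma(218, 74).
Posterior variance = α'/β'² = 218/5476 = 109/2738.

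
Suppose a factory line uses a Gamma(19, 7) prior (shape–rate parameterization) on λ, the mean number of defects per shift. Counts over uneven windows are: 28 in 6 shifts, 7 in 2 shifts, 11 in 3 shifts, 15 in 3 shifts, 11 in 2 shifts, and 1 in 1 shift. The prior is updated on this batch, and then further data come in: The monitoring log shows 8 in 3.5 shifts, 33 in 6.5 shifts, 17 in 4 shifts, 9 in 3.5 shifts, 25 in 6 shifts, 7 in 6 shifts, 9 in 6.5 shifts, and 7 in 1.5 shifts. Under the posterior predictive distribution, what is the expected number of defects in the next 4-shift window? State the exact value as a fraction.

552/41

Total count: 28 + 7 + 11 + 15 + 11 + 1 = 73.
Total exposure: 6 + 2 + 3 + 3 + 2 + 1 = 17 shifts.
After the first batch: Gamma(19 + 73, 7 + 17) = Gamma(92, 24).
Total count: 8 + 33 + 17 + 9 + 25 + 7 + 9 + 7 = 115.
Total exposure: 3.5 + 6.5 + 4 + 3.5 + 6 + 6 + 6.5 + 1.5 = 37.5 shifts.
After the second batch: Gamma(92 + 115, 24 + 37.5) = Gamma(207, 123/2).
Predictive mean over a 4-shift window = T·E[λ|data] = 4·207/(123/2) = 552/41.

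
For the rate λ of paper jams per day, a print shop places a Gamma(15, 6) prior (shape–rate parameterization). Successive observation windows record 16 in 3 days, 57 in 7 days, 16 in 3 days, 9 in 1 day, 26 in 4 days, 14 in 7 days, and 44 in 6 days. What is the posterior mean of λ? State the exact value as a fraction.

197/37

Total count: 16 + 57 + 16 + 9 + 26 + 14 + 44 = 182.
Total exposure: 3 + 7 + 3 + 1 + 4 + 7 + 6 = 31 days.
The Gamma prior is conjugate for the Poisson rate, so λ | data ~ Gamma(15+182, 6+31) = Gamma(197, 37).
Posterior mean = α'/β' = 197/37.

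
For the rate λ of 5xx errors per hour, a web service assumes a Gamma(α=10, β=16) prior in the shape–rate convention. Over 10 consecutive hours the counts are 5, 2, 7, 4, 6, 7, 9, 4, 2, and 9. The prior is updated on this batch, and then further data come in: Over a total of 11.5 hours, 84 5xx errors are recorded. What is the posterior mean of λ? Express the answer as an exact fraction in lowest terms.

298/75

Total count: 5 + 2 + 7 + 4 + 6 + 7 + 9 + 4 + 2 + 9 = 55.
Total exposure: 10 hours.
After the first batch: Gamma(10 + 55, 16 + 10) = Gamma(65, 26).
Total count 84 over total exposure 11.5 hours.
After the second batch: Gamma(65 + 84, 26 + 11.5) = Gamma(149, 75/2).
Posterior mean = α'/β' = 149/(75/2) = 298/75.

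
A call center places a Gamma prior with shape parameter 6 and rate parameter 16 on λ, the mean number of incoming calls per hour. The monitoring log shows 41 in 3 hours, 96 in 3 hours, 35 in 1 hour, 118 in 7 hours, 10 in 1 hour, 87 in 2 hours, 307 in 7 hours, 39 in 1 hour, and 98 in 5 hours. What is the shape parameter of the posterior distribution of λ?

837

Total count: 41 + 96 + 35 + 118 + 10 + 87 + 307 + 39 + 98 = 831.
Total exposure: 3 + 3 + 1 + 7 + 1 + 2 + 7 + 1 + 5 = 30 hours.
Posterior: α' = 6 + 831 = 837, β' = 16 + 30 = 46.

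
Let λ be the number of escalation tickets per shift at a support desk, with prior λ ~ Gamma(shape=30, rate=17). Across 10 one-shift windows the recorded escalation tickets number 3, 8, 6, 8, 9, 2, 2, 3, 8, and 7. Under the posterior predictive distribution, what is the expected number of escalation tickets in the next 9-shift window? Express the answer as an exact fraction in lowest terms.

Total count: 3 + 8 + 6 + 8 + 9 + 2 + 2 + 3 + 8 + 7 = 56.
Total exposure: 10 shifts.
The Gamma prior is conjugate for the Poisson rate, so λ | data ~ Gamma(30+56, 17+10) = Gamma(86, 27).
Predictive mean over a 9-shift window = T·E[λ|data] = 9·86/27 = 86/3.

86/3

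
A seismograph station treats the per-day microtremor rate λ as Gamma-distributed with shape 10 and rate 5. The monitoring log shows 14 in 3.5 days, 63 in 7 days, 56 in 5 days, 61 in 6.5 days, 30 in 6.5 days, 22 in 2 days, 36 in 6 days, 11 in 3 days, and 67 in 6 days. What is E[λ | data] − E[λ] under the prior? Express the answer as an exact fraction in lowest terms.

Total count: 14 + 63 + 56 + 61 + 30 + 22 + 36 + 11 + 67 = 360.
Total exposure: 3.5 + 7 + 5 + 6.5 + 6.5 + 2 + 6 + 3 + 6 = 45.5 days.
The Gamma prior is conjugate for the Poisson rate, so λ | data ~ Gamma(10+360, 5+45.5) = Gamma(370, 101/2).
Posterior mean = 370/(101/2) = 740/101; prior mean = 10/5 = 2. Difference = 740/101 − 2 = 538/101.

538/101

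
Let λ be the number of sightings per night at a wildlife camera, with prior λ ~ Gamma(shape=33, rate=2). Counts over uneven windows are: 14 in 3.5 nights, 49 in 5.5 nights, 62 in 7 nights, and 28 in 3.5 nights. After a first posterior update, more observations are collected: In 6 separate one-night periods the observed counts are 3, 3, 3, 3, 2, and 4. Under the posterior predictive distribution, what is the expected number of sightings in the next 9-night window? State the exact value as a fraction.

3672/55

Total count: 14 + 49 + 62 + 28 = 153.
Total exposure: 3.5 + 5.5 + 7 + 3.5 = 19.5 nights.
After the first batch: Gamma(33 + 153, 2 + 19.5) = Gamma(186, 43/2).
Total count: 3 + 3 + 3 + 3 + 2 + 4 = 18.
Total exposure: 6 nights.
After the second batch: Gamma(186 + 18, 43/2 + 6) = Gamma(204, 55/2).
Predictive mean over a 9-night window = T·E[λ|data] = 9·204/(55/2) = 3672/55.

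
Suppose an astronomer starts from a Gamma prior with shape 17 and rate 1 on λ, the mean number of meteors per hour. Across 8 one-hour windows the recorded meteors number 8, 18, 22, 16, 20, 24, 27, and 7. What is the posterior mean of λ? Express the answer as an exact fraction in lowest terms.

Total count: 8 + 18 + 22 + 16 + 20 + 24 + 27 + 7 = 142.
Total exposure: 8 hours.
The Gamma prior is conjugate for the Poisson rate, so λ | data ~ Gamma(17+142, 1+8) = Gamma(159, 9).
Posterior mean = α'/β' = 159/9 = 53/3.

53/3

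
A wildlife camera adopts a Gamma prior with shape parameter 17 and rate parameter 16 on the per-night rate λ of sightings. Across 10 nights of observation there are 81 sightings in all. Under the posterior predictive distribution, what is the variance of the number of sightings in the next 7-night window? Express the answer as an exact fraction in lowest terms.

11319/338

Total count 81 over total exposure 10 nights.
Gamma(α, β) with Poisson data over total exposure Σt gives posterior Gamma(α+Σx, β+Σt) = Gamma(98, 26).
The posterior predictive for a window of length T is Negative Binomial with variance T·α'·(β'+T)/β'² = 7·98·33/676 = 11319/338.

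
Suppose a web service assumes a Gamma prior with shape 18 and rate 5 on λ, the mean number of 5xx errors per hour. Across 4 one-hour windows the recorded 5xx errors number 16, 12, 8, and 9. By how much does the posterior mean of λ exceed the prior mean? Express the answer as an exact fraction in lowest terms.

Total count: 16 + 12 + 8 + 9 = 45.
Total exposure: 4 hours.
Posterior: α' = 18 + 45 = 63, β' = 5 + 4 = 9.
Posterior mean = 63/9 = 7; prior mean = 18/5 = 18/5. Difference = 7 − 18/5 = 17/5.

17/5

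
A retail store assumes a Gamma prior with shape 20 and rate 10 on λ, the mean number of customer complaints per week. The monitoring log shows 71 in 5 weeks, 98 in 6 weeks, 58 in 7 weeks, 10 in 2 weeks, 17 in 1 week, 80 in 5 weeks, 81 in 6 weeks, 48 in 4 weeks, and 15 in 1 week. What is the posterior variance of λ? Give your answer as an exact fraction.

498/2209

Total count: 71 + 98 + 58 + 10 + 17 + 80 + 81 + 48 + 15 = 478.
Total exposure: 5 + 6 + 7 + 2 + 1 + 5 + 6 + 4 + 1 = 37 weeks.
Conjugate update: add total count to the shape and total exposure to the rate, giving Gamma(498, 47).
Posterior variance = α'/β'² = 498/2209.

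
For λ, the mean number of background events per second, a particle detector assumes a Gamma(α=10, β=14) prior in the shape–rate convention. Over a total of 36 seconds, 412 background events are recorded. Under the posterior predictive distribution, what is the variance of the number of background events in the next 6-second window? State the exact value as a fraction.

35448/625

Total count 412 over total exposure 36 seconds.
Gamma(α, β) with Poisson data over total exposure Σt gives posterior Gamma(α+Σx, β+Σt) = Gamma(422, 50).
The posterior predictive for a window of length T is Negative Binomial with variance T·α'·(β'+T)/β'² = 6·422·56/2500 = 35448/625.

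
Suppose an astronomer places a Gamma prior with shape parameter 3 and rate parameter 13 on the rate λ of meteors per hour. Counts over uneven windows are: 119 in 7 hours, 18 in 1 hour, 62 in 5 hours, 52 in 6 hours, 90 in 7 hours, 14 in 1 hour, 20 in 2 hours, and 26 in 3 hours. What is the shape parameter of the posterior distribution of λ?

404

Total count: 119 + 18 + 62 + 52 + 90 + 14 + 20 + 26 = 401.
Total exposure: 7 + 1 + 5 + 6 + 7 + 1 + 2 + 3 = 32 hours.
Posterior: α' = 3 + 401 = 404, β' = 13 + 32 = 45.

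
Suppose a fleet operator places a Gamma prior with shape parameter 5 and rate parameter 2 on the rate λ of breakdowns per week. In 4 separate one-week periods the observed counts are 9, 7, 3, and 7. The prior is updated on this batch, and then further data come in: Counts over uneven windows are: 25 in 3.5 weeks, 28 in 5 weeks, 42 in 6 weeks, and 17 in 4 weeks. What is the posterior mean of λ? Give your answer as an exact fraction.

286/49

Total count: 9 + 7 + 3 + 7 = 26.
Total exposure: 4 weeks.
After the first batch: Gamma(5 + 26, 2 + 4) = Gamma(31, 6).
Total count: 25 + 28 + 42 + 17 = 112.
Total exposure: 3.5 + 5 + 6 + 4 = 18.5 weeks.
After the second batch: Gamma(31 + 112, 6 + 18.5) = Gamma(143, 49/2).
Posterior mean = α'/β' = 143/(49/2) = 286/49.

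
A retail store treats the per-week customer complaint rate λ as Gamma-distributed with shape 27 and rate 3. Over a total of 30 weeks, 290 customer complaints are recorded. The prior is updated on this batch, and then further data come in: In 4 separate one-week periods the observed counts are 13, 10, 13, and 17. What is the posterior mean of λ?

10

Total count 290 over total exposure 30 weeks.
After the first batch: Gamma(27 + 290, 3 + 30) = Gamma(317, 33).
Total count: 13 + 10 + 13 + 17 = 53.
Total exposure: 4 weeks.
After the second batch: Gamma(317 + 53, 33 + 4) = Gamma(370, 37).
Posterior mean = α'/β' = 370/37 = 10.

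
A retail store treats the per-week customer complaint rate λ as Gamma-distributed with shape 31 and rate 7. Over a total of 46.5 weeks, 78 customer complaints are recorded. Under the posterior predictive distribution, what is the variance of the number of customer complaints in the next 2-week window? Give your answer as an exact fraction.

Total count 78 over total exposure 46.5 weeks.
Posterior: α' = 31 + 78 = 109, β' = 7 + 46.5 = 107/2.
The posterior predictive for a window of length T is Negative Binomial with variance T·α'·(β'+T)/β'² = 2·109·(111/2)/(11449/4) = 48396/11449.

48396/11449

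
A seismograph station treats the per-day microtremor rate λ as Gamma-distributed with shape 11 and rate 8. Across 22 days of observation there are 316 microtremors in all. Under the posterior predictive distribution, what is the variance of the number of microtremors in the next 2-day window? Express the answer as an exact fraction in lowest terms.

1744/75

Total count 316 over total exposure 22 days.
Posterior: α' = 11 + 316 = 327, β' = 8 + 22 = 30.
The posterior predictive for a window of length T is Negative Binomial with variance T·α'·(β'+T)/β'² = 2·327·32/900 = 1744/75.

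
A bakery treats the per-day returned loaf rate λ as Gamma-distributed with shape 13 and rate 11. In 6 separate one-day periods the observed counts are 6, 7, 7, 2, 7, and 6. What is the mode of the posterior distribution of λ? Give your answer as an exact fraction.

Total count: 6 + 7 + 7 + 2 + 7 + 6 = 35.
Total exposure: 6 days.
Posterior: α' = 13 + 35 = 48, β' = 11 + 6 = 17.
Posterior mode = (α'−1)/β' = 47/17.

47/17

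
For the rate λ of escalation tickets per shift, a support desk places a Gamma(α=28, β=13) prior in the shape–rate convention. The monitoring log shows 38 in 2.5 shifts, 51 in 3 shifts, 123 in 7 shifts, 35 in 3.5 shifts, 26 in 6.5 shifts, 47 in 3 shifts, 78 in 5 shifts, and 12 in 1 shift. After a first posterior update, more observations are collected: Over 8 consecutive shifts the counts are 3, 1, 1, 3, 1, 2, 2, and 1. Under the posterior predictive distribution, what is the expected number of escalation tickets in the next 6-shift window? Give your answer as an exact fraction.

1808/35

Total count: 38 + 51 + 123 + 35 + 26 + 47 + 78 + 12 = 410.
Total exposure: 2.5 + 3 + 7 + 3.5 + 6.5 + 3 + 5 + 1 = 31.5 shifts.
After the first batch: Gamma(28 + 410, 13 + 31.5) = Gamma(438, 89/2).
Total count: 3 + 1 + 1 + 3 + 1 + 2 + 2 + 1 = 14.
Total exposure: 8 shifts.
After the second batch: Gamma(438 + 14, 89/2 + 8) = Gamma(452, 105/2).
Predictive mean over a 6-shift window = T·E[λ|data] = 6·452/(105/2) = 1808/35.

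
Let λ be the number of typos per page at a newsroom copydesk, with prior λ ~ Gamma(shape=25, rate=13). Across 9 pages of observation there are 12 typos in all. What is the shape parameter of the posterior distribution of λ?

37

Total count 12 over total exposure 9 pages.
The Gamma prior is conjugate for the Poisson rate, so λ | data ~ Gamma(25+12, 13+9) = Gamma(37, 22).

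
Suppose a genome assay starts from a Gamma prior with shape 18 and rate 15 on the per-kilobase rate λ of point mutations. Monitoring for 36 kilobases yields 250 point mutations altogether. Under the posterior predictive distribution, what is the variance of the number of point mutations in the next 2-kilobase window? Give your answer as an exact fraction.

28408/2601

Total count 250 over total exposure 36 kilobases.
Posterior: α' = 18 + 250 = 268, β' = 15 + 36 = 51.
The posterior predictive for a window of length T is Negative Binomial with variance T·α'·(β'+T)/β'² = 2·268·53/2601 = 28408/2601.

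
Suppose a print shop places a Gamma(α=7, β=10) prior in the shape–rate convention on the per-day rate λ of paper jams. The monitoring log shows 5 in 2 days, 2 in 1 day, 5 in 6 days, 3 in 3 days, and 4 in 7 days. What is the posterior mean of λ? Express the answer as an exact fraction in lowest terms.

26/29

Total count: 5 + 2 + 5 + 3 + 4 = 19.
Total exposure: 2 + 1 + 6 + 3 + 7 = 19 days.
Posterior: α' = 7 + 19 = 26, β' = 10 + 19 = 29.
Posterior mean = α'/β' = 26/29.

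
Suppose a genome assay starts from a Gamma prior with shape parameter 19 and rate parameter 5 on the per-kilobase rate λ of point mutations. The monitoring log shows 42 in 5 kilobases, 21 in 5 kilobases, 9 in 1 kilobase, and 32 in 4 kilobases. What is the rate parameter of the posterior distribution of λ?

Total count: 42 + 21 + 9 + 32 = 104.
Total exposure: 5 + 5 + 1 + 4 = 15 kilobases.
By Gamma–Poisson conjugacy, the posterior is Gamma(α + Σx, β + Σt) = Gamma(19 + 104, 5 + 15) = Gamma(123, 20).

20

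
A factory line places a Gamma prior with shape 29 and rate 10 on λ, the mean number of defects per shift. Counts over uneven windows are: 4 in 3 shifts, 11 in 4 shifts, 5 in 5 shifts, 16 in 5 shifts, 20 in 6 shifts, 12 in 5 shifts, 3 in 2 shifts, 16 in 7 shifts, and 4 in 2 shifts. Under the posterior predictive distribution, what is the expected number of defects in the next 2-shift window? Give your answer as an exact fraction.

Total count: 4 + 11 + 5 + 16 + 20 + 12 + 3 + 16 + 4 = 91.
Total exposure: 3 + 4 + 5 + 5 + 6 + 5 + 2 + 7 + 2 = 39 shifts.
By Gamma–Poisson conjugacy, the posterior is Gamma(α + Σx, β + Σt) = Gamma(29 + 91, 10 + 39) = Gamma(120, 49).
Predictive mean over a 2-shift window = T·E[λ|data] = 2·120/49 = 240/49.

240/49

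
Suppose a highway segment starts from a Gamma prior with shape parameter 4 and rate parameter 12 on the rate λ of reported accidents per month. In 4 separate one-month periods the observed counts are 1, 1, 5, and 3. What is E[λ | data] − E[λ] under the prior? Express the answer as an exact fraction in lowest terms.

13/24

Total count: 1 + 1 + 5 + 3 = 10.
Total exposure: 4 months.
Posterior: α' = 4 + 10 = 14, β' = 12 + 4 = 16.
Posterior mean = 14/16 = 7/8; prior mean = 4/12 = 1/3. Difference = 7/8 − 1/3 = 13/24.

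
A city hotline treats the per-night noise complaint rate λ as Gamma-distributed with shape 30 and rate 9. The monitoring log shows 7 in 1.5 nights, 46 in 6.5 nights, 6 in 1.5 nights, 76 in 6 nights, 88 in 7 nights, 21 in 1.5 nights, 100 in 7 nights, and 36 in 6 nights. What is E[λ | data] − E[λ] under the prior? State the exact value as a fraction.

385/69

Total count: 7 + 46 + 6 + 76 + 88 + 21 + 100 + 36 = 380.
Total exposure: 1.5 + 6.5 + 1.5 + 6 + 7 + 1.5 + 7 + 6 = 37 nights.
By Gamma–Poisson conjugacy, the posterior is Gamma(α + Σx, β + Σt) = Gamma(30 + 380, 9 + 37) = Gamma(410, 46).
Posterior mean = 410/46 = 205/23; prior mean = 30/9 = 10/3. Difference = 205/23 − 10/3 = 385/69.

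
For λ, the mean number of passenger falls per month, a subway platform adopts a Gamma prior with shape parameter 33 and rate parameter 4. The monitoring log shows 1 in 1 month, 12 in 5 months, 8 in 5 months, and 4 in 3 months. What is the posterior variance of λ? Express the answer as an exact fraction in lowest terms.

Total count: 1 + 12 + 8 + 4 = 25.
Total exposure: 1 + 5 + 5 + 3 = 14 months.
The Gamma prior is conjugate for the Poisson rate, so λ | data ~ Gamma(33+25, 4+14) = Gamma(58, 18).
Posterior variance = α'/β'² = 58/324 = 29/162.

29/162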